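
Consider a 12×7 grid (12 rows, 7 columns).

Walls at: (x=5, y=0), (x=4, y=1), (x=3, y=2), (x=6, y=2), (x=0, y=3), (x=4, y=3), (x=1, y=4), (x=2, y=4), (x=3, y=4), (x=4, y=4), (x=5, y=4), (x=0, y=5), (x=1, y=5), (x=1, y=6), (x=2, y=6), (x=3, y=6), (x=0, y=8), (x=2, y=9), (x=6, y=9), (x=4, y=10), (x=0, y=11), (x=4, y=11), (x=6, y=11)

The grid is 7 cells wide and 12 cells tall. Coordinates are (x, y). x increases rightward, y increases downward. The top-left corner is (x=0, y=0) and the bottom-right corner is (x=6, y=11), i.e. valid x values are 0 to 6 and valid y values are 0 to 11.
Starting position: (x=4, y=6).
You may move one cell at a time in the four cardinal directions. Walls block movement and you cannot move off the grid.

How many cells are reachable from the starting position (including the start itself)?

BFS flood-fill from (x=4, y=6):
  Distance 0: (x=4, y=6)
  Distance 1: (x=4, y=5), (x=5, y=6), (x=4, y=7)
  Distance 2: (x=3, y=5), (x=5, y=5), (x=6, y=6), (x=3, y=7), (x=5, y=7), (x=4, y=8)
  Distance 3: (x=2, y=5), (x=6, y=5), (x=2, y=7), (x=6, y=7), (x=3, y=8), (x=5, y=8), (x=4, y=9)
  Distance 4: (x=6, y=4), (x=1, y=7), (x=2, y=8), (x=6, y=8), (x=3, y=9), (x=5, y=9)
  Distance 5: (x=6, y=3), (x=0, y=7), (x=1, y=8), (x=3, y=10), (x=5, y=10)
  Distance 6: (x=5, y=3), (x=0, y=6), (x=1, y=9), (x=2, y=10), (x=6, y=10), (x=3, y=11), (x=5, y=11)
  Distance 7: (x=5, y=2), (x=0, y=9), (x=1, y=10), (x=2, y=11)
  Distance 8: (x=5, y=1), (x=4, y=2), (x=0, y=10), (x=1, y=11)
  Distance 9: (x=6, y=1)
  Distance 10: (x=6, y=0)
Total reachable: 45 (grid has 61 open cells total)

Answer: Reachable cells: 45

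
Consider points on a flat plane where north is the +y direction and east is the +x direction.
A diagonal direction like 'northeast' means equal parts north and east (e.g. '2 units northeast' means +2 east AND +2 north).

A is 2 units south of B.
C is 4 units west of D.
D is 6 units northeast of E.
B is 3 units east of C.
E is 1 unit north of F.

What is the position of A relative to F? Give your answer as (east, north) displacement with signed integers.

Answer: A is at (east=5, north=5) relative to F.

Derivation:
Place F at the origin (east=0, north=0).
  E is 1 unit north of F: delta (east=+0, north=+1); E at (east=0, north=1).
  D is 6 units northeast of E: delta (east=+6, north=+6); D at (east=6, north=7).
  C is 4 units west of D: delta (east=-4, north=+0); C at (east=2, north=7).
  B is 3 units east of C: delta (east=+3, north=+0); B at (east=5, north=7).
  A is 2 units south of B: delta (east=+0, north=-2); A at (east=5, north=5).
Therefore A relative to F: (east=5, north=5).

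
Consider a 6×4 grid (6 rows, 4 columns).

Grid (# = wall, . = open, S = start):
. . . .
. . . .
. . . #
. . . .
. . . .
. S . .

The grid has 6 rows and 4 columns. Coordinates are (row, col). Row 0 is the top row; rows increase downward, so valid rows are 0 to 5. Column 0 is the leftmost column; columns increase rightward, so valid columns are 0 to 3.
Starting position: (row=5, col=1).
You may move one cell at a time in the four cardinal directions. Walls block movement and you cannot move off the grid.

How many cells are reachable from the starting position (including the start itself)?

BFS flood-fill from (row=5, col=1):
  Distance 0: (row=5, col=1)
  Distance 1: (row=4, col=1), (row=5, col=0), (row=5, col=2)
  Distance 2: (row=3, col=1), (row=4, col=0), (row=4, col=2), (row=5, col=3)
  Distance 3: (row=2, col=1), (row=3, col=0), (row=3, col=2), (row=4, col=3)
  Distance 4: (row=1, col=1), (row=2, col=0), (row=2, col=2), (row=3, col=3)
  Distance 5: (row=0, col=1), (row=1, col=0), (row=1, col=2)
  Distance 6: (row=0, col=0), (row=0, col=2), (row=1, col=3)
  Distance 7: (row=0, col=3)
Total reachable: 23 (grid has 23 open cells total)

Answer: Reachable cells: 23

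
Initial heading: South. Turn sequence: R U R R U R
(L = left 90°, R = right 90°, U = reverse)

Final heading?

Answer: Final heading: South

Derivation:
Start: South
  R (right (90° clockwise)) -> West
  U (U-turn (180°)) -> East
  R (right (90° clockwise)) -> South
  R (right (90° clockwise)) -> West
  U (U-turn (180°)) -> East
  R (right (90° clockwise)) -> South
Final: South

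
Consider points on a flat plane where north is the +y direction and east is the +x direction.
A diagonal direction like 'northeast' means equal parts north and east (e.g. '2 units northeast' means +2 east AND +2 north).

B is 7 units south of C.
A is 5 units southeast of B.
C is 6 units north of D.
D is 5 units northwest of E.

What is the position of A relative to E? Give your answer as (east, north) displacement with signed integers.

Place E at the origin (east=0, north=0).
  D is 5 units northwest of E: delta (east=-5, north=+5); D at (east=-5, north=5).
  C is 6 units north of D: delta (east=+0, north=+6); C at (east=-5, north=11).
  B is 7 units south of C: delta (east=+0, north=-7); B at (east=-5, north=4).
  A is 5 units southeast of B: delta (east=+5, north=-5); A at (east=0, north=-1).
Therefore A relative to E: (east=0, north=-1).

Answer: A is at (east=0, north=-1) relative to E.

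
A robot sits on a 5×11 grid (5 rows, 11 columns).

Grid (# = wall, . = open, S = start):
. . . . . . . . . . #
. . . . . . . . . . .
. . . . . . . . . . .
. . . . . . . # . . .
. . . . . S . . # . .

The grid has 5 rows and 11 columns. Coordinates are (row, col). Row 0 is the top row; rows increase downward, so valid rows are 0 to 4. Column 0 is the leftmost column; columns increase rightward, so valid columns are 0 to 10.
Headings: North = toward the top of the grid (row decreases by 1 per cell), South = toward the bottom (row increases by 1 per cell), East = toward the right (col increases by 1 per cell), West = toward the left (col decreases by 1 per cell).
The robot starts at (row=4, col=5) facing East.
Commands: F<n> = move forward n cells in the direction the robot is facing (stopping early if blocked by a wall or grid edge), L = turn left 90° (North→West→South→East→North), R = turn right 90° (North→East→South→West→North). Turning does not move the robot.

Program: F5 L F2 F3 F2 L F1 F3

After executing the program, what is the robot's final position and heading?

Start: (row=4, col=5), facing East
  F5: move forward 2/5 (blocked), now at (row=4, col=7)
  L: turn left, now facing North
  F2: move forward 0/2 (blocked), now at (row=4, col=7)
  F3: move forward 0/3 (blocked), now at (row=4, col=7)
  F2: move forward 0/2 (blocked), now at (row=4, col=7)
  L: turn left, now facing West
  F1: move forward 1, now at (row=4, col=6)
  F3: move forward 3, now at (row=4, col=3)
Final: (row=4, col=3), facing West

Answer: Final position: (row=4, col=3), facing West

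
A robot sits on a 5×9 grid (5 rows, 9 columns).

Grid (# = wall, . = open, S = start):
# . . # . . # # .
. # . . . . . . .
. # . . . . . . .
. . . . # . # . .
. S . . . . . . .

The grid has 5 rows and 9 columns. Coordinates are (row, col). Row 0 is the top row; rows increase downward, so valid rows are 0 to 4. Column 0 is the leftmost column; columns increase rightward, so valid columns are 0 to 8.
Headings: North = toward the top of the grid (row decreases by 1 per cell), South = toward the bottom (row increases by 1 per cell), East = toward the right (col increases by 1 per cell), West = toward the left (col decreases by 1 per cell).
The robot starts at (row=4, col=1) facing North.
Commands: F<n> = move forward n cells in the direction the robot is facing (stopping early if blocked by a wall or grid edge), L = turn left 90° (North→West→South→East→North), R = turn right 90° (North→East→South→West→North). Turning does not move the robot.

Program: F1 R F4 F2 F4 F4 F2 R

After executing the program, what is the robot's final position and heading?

Answer: Final position: (row=3, col=3), facing South

Derivation:
Start: (row=4, col=1), facing North
  F1: move forward 1, now at (row=3, col=1)
  R: turn right, now facing East
  F4: move forward 2/4 (blocked), now at (row=3, col=3)
  F2: move forward 0/2 (blocked), now at (row=3, col=3)
  F4: move forward 0/4 (blocked), now at (row=3, col=3)
  F4: move forward 0/4 (blocked), now at (row=3, col=3)
  F2: move forward 0/2 (blocked), now at (row=3, col=3)
  R: turn right, now facing South
Final: (row=3, col=3), facing South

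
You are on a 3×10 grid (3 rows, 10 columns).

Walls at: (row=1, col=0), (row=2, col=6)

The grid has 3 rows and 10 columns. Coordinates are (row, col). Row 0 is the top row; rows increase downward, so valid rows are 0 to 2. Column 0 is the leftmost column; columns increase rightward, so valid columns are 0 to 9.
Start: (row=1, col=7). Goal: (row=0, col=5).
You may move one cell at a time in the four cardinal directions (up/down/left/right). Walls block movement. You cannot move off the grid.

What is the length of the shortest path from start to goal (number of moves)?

BFS from (row=1, col=7) until reaching (row=0, col=5):
  Distance 0: (row=1, col=7)
  Distance 1: (row=0, col=7), (row=1, col=6), (row=1, col=8), (row=2, col=7)
  Distance 2: (row=0, col=6), (row=0, col=8), (row=1, col=5), (row=1, col=9), (row=2, col=8)
  Distance 3: (row=0, col=5), (row=0, col=9), (row=1, col=4), (row=2, col=5), (row=2, col=9)  <- goal reached here
One shortest path (3 moves): (row=1, col=7) -> (row=1, col=6) -> (row=1, col=5) -> (row=0, col=5)

Answer: Shortest path length: 3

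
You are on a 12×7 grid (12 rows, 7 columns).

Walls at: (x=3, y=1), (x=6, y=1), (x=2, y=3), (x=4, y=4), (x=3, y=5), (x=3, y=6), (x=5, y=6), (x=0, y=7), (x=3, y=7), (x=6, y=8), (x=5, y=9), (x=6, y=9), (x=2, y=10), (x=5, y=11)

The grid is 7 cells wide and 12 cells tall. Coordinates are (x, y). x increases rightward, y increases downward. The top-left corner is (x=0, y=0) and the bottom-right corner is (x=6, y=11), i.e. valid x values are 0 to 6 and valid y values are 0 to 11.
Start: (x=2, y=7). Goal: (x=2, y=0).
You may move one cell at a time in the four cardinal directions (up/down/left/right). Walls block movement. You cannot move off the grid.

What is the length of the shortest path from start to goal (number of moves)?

Answer: Shortest path length: 9

Derivation:
BFS from (x=2, y=7) until reaching (x=2, y=0):
  Distance 0: (x=2, y=7)
  Distance 1: (x=2, y=6), (x=1, y=7), (x=2, y=8)
  Distance 2: (x=2, y=5), (x=1, y=6), (x=1, y=8), (x=3, y=8), (x=2, y=9)
  Distance 3: (x=2, y=4), (x=1, y=5), (x=0, y=6), (x=0, y=8), (x=4, y=8), (x=1, y=9), (x=3, y=9)
  Distance 4: (x=1, y=4), (x=3, y=4), (x=0, y=5), (x=4, y=7), (x=5, y=8), (x=0, y=9), (x=4, y=9), (x=1, y=10), (x=3, y=10)
  Distance 5: (x=1, y=3), (x=3, y=3), (x=0, y=4), (x=4, y=6), (x=5, y=7), (x=0, y=10), (x=4, y=10), (x=1, y=11), (x=3, y=11)
  Distance 6: (x=1, y=2), (x=3, y=2), (x=0, y=3), (x=4, y=3), (x=4, y=5), (x=6, y=7), (x=5, y=10), (x=0, y=11), (x=2, y=11), (x=4, y=11)
  Distance 7: (x=1, y=1), (x=0, y=2), (x=2, y=2), (x=4, y=2), (x=5, y=3), (x=5, y=5), (x=6, y=6), (x=6, y=10)
  Distance 8: (x=1, y=0), (x=0, y=1), (x=2, y=1), (x=4, y=1), (x=5, y=2), (x=6, y=3), (x=5, y=4), (x=6, y=5), (x=6, y=11)
  Distance 9: (x=0, y=0), (x=2, y=0), (x=4, y=0), (x=5, y=1), (x=6, y=2), (x=6, y=4)  <- goal reached here
One shortest path (9 moves): (x=2, y=7) -> (x=2, y=6) -> (x=2, y=5) -> (x=2, y=4) -> (x=3, y=4) -> (x=3, y=3) -> (x=3, y=2) -> (x=2, y=2) -> (x=2, y=1) -> (x=2, y=0)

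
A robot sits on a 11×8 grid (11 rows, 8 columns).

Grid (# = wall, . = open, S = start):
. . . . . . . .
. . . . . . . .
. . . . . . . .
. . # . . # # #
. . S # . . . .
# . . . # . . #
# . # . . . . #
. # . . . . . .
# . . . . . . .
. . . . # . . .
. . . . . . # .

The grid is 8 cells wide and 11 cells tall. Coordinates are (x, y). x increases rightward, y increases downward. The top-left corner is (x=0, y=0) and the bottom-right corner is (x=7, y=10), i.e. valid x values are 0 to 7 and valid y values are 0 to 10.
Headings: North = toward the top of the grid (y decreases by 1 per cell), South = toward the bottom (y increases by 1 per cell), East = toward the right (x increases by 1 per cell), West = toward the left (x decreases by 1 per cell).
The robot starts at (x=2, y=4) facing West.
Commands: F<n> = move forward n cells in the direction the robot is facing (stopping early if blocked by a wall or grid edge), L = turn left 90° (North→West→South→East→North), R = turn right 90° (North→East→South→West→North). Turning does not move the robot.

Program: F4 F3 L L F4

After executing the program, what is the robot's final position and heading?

Answer: Final position: (x=2, y=4), facing East

Derivation:
Start: (x=2, y=4), facing West
  F4: move forward 2/4 (blocked), now at (x=0, y=4)
  F3: move forward 0/3 (blocked), now at (x=0, y=4)
  L: turn left, now facing South
  L: turn left, now facing East
  F4: move forward 2/4 (blocked), now at (x=2, y=4)
Final: (x=2, y=4), facing East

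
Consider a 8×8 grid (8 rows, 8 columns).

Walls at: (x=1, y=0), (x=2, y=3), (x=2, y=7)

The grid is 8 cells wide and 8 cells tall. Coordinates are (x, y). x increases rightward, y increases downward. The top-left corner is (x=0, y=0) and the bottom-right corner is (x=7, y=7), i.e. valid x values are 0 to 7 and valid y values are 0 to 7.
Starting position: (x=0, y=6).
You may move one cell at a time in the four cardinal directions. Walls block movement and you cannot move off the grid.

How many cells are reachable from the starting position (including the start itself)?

BFS flood-fill from (x=0, y=6):
  Distance 0: (x=0, y=6)
  Distance 1: (x=0, y=5), (x=1, y=6), (x=0, y=7)
  Distance 2: (x=0, y=4), (x=1, y=5), (x=2, y=6), (x=1, y=7)
  Distance 3: (x=0, y=3), (x=1, y=4), (x=2, y=5), (x=3, y=6)
  Distance 4: (x=0, y=2), (x=1, y=3), (x=2, y=4), (x=3, y=5), (x=4, y=6), (x=3, y=7)
  Distance 5: (x=0, y=1), (x=1, y=2), (x=3, y=4), (x=4, y=5), (x=5, y=6), (x=4, y=7)
  Distance 6: (x=0, y=0), (x=1, y=1), (x=2, y=2), (x=3, y=3), (x=4, y=4), (x=5, y=5), (x=6, y=6), (x=5, y=7)
  Distance 7: (x=2, y=1), (x=3, y=2), (x=4, y=3), (x=5, y=4), (x=6, y=5), (x=7, y=6), (x=6, y=7)
  Distance 8: (x=2, y=0), (x=3, y=1), (x=4, y=2), (x=5, y=3), (x=6, y=4), (x=7, y=5), (x=7, y=7)
  Distance 9: (x=3, y=0), (x=4, y=1), (x=5, y=2), (x=6, y=3), (x=7, y=4)
  Distance 10: (x=4, y=0), (x=5, y=1), (x=6, y=2), (x=7, y=3)
  Distance 11: (x=5, y=0), (x=6, y=1), (x=7, y=2)
  Distance 12: (x=6, y=0), (x=7, y=1)
  Distance 13: (x=7, y=0)
Total reachable: 61 (grid has 61 open cells total)

Answer: Reachable cells: 61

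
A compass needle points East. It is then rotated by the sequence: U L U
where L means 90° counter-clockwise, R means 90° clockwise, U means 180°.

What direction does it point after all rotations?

Answer: Final heading: North

Derivation:
Start: East
  U (U-turn (180°)) -> West
  L (left (90° counter-clockwise)) -> South
  U (U-turn (180°)) -> North
Final: North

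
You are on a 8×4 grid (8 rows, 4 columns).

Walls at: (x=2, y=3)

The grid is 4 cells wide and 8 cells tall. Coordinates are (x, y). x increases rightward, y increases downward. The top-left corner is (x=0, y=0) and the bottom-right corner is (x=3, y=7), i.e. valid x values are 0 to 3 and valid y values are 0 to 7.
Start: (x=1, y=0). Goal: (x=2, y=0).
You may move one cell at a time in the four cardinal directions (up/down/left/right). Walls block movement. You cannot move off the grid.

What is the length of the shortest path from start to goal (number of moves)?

BFS from (x=1, y=0) until reaching (x=2, y=0):
  Distance 0: (x=1, y=0)
  Distance 1: (x=0, y=0), (x=2, y=0), (x=1, y=1)  <- goal reached here
One shortest path (1 moves): (x=1, y=0) -> (x=2, y=0)

Answer: Shortest path length: 1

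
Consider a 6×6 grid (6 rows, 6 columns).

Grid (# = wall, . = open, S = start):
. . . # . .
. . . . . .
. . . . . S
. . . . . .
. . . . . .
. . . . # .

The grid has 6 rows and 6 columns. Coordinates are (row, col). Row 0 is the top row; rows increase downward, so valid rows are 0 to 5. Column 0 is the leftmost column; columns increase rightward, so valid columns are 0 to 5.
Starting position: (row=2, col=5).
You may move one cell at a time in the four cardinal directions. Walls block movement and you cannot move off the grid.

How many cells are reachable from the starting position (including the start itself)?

Answer: Reachable cells: 34

Derivation:
BFS flood-fill from (row=2, col=5):
  Distance 0: (row=2, col=5)
  Distance 1: (row=1, col=5), (row=2, col=4), (row=3, col=5)
  Distance 2: (row=0, col=5), (row=1, col=4), (row=2, col=3), (row=3, col=4), (row=4, col=5)
  Distance 3: (row=0, col=4), (row=1, col=3), (row=2, col=2), (row=3, col=3), (row=4, col=4), (row=5, col=5)
  Distance 4: (row=1, col=2), (row=2, col=1), (row=3, col=2), (row=4, col=3)
  Distance 5: (row=0, col=2), (row=1, col=1), (row=2, col=0), (row=3, col=1), (row=4, col=2), (row=5, col=3)
  Distance 6: (row=0, col=1), (row=1, col=0), (row=3, col=0), (row=4, col=1), (row=5, col=2)
  Distance 7: (row=0, col=0), (row=4, col=0), (row=5, col=1)
  Distance 8: (row=5, col=0)
Total reachable: 34 (grid has 34 open cells total)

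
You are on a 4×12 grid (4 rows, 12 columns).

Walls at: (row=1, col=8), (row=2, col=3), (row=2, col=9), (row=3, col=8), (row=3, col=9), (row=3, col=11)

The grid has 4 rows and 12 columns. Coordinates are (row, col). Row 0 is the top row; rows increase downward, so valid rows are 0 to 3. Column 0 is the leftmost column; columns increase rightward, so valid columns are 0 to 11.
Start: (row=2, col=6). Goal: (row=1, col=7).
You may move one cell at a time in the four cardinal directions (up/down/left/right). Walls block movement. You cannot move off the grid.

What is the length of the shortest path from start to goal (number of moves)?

BFS from (row=2, col=6) until reaching (row=1, col=7):
  Distance 0: (row=2, col=6)
  Distance 1: (row=1, col=6), (row=2, col=5), (row=2, col=7), (row=3, col=6)
  Distance 2: (row=0, col=6), (row=1, col=5), (row=1, col=7), (row=2, col=4), (row=2, col=8), (row=3, col=5), (row=3, col=7)  <- goal reached here
One shortest path (2 moves): (row=2, col=6) -> (row=2, col=7) -> (row=1, col=7)

Answer: Shortest path length: 2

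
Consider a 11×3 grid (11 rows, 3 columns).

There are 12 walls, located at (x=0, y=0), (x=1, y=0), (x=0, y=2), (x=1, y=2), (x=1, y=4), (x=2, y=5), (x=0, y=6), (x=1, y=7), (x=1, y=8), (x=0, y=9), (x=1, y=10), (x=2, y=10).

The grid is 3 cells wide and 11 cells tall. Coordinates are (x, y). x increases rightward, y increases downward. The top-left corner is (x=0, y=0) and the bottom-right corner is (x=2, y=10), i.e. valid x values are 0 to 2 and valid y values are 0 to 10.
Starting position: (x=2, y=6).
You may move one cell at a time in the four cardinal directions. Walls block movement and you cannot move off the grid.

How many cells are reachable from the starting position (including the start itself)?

Answer: Reachable cells: 18

Derivation:
BFS flood-fill from (x=2, y=6):
  Distance 0: (x=2, y=6)
  Distance 1: (x=1, y=6), (x=2, y=7)
  Distance 2: (x=1, y=5), (x=2, y=8)
  Distance 3: (x=0, y=5), (x=2, y=9)
  Distance 4: (x=0, y=4), (x=1, y=9)
  Distance 5: (x=0, y=3)
  Distance 6: (x=1, y=3)
  Distance 7: (x=2, y=3)
  Distance 8: (x=2, y=2), (x=2, y=4)
  Distance 9: (x=2, y=1)
  Distance 10: (x=2, y=0), (x=1, y=1)
  Distance 11: (x=0, y=1)
Total reachable: 18 (grid has 21 open cells total)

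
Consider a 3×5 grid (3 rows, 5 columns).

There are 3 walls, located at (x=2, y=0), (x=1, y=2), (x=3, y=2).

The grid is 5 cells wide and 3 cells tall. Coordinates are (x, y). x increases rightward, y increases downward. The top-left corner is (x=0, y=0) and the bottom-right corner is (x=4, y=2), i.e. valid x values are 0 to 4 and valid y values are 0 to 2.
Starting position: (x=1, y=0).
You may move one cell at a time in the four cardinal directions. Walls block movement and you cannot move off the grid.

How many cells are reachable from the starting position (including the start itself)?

BFS flood-fill from (x=1, y=0):
  Distance 0: (x=1, y=0)
  Distance 1: (x=0, y=0), (x=1, y=1)
  Distance 2: (x=0, y=1), (x=2, y=1)
  Distance 3: (x=3, y=1), (x=0, y=2), (x=2, y=2)
  Distance 4: (x=3, y=0), (x=4, y=1)
  Distance 5: (x=4, y=0), (x=4, y=2)
Total reachable: 12 (grid has 12 open cells total)

Answer: Reachable cells: 12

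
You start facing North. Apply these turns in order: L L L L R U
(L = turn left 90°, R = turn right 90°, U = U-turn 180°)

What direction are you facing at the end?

Answer: Final heading: West

Derivation:
Start: North
  L (left (90° counter-clockwise)) -> West
  L (left (90° counter-clockwise)) -> South
  L (left (90° counter-clockwise)) -> East
  L (left (90° counter-clockwise)) -> North
  R (right (90° clockwise)) -> East
  U (U-turn (180°)) -> West
Final: West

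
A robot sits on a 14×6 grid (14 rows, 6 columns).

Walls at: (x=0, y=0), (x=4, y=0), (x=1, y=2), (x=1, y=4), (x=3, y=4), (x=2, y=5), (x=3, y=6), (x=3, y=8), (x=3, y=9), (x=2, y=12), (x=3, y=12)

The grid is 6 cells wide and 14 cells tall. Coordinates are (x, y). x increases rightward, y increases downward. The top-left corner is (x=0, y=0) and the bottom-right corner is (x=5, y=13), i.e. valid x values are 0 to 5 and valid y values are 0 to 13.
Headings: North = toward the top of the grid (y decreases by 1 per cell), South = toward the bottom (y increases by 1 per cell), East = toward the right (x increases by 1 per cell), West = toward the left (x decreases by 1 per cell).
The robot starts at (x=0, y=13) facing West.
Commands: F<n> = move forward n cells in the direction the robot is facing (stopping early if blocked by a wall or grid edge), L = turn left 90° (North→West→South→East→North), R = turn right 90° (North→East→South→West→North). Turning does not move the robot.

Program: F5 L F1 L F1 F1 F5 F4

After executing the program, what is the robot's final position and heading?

Start: (x=0, y=13), facing West
  F5: move forward 0/5 (blocked), now at (x=0, y=13)
  L: turn left, now facing South
  F1: move forward 0/1 (blocked), now at (x=0, y=13)
  L: turn left, now facing East
  F1: move forward 1, now at (x=1, y=13)
  F1: move forward 1, now at (x=2, y=13)
  F5: move forward 3/5 (blocked), now at (x=5, y=13)
  F4: move forward 0/4 (blocked), now at (x=5, y=13)
Final: (x=5, y=13), facing East

Answer: Final position: (x=5, y=13), facing East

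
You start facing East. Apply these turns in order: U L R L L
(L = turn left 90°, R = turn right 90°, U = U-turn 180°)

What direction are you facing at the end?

Answer: Final heading: East

Derivation:
Start: East
  U (U-turn (180°)) -> West
  L (left (90° counter-clockwise)) -> South
  R (right (90° clockwise)) -> West
  L (left (90° counter-clockwise)) -> South
  L (left (90° counter-clockwise)) -> East
Final: East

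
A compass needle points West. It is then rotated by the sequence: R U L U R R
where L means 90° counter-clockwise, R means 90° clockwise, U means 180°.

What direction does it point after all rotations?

Answer: Final heading: East

Derivation:
Start: West
  R (right (90° clockwise)) -> North
  U (U-turn (180°)) -> South
  L (left (90° counter-clockwise)) -> East
  U (U-turn (180°)) -> West
  R (right (90° clockwise)) -> North
  R (right (90° clockwise)) -> East
Final: East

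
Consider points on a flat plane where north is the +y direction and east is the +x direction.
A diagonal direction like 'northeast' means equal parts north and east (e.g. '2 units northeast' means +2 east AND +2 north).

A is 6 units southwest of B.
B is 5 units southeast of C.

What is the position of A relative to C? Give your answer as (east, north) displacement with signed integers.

Answer: A is at (east=-1, north=-11) relative to C.

Derivation:
Place C at the origin (east=0, north=0).
  B is 5 units southeast of C: delta (east=+5, north=-5); B at (east=5, north=-5).
  A is 6 units southwest of B: delta (east=-6, north=-6); A at (east=-1, north=-11).
Therefore A relative to C: (east=-1, north=-11).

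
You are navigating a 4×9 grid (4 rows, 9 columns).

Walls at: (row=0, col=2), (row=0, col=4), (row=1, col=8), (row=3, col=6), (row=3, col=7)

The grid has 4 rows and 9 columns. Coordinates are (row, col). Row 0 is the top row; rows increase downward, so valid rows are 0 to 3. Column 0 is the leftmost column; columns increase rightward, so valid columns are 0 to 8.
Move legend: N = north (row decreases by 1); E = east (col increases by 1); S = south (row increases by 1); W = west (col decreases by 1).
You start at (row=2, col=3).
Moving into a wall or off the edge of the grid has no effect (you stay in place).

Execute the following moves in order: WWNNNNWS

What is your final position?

Start: (row=2, col=3)
  W (west): (row=2, col=3) -> (row=2, col=2)
  W (west): (row=2, col=2) -> (row=2, col=1)
  N (north): (row=2, col=1) -> (row=1, col=1)
  N (north): (row=1, col=1) -> (row=0, col=1)
  N (north): blocked, stay at (row=0, col=1)
  N (north): blocked, stay at (row=0, col=1)
  W (west): (row=0, col=1) -> (row=0, col=0)
  S (south): (row=0, col=0) -> (row=1, col=0)
Final: (row=1, col=0)

Answer: Final position: (row=1, col=0)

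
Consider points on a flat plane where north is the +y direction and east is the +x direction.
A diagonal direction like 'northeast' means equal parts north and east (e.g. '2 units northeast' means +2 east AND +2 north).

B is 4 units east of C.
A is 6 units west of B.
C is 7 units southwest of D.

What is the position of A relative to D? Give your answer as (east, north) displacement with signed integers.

Place D at the origin (east=0, north=0).
  C is 7 units southwest of D: delta (east=-7, north=-7); C at (east=-7, north=-7).
  B is 4 units east of C: delta (east=+4, north=+0); B at (east=-3, north=-7).
  A is 6 units west of B: delta (east=-6, north=+0); A at (east=-9, north=-7).
Therefore A relative to D: (east=-9, north=-7).

Answer: A is at (east=-9, north=-7) relative to D.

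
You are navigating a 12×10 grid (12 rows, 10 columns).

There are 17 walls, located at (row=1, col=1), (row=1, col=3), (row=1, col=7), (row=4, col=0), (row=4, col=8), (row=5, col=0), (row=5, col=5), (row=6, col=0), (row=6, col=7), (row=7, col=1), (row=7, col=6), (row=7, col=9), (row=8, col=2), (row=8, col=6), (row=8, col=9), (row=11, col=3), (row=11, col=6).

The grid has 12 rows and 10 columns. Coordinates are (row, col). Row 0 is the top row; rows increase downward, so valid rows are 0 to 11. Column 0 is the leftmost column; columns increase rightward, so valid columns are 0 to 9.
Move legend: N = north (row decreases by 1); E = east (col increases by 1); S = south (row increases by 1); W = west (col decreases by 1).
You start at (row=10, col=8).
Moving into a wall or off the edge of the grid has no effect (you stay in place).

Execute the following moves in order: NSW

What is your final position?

Answer: Final position: (row=10, col=7)

Derivation:
Start: (row=10, col=8)
  N (north): (row=10, col=8) -> (row=9, col=8)
  S (south): (row=9, col=8) -> (row=10, col=8)
  W (west): (row=10, col=8) -> (row=10, col=7)
Final: (row=10, col=7)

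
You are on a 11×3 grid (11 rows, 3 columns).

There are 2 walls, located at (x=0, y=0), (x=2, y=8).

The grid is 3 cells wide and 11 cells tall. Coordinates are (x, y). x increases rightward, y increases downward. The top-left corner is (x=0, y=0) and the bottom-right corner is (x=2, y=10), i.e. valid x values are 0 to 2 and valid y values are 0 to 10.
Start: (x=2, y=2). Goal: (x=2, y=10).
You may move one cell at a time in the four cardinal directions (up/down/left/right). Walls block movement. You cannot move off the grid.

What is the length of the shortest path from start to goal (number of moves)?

BFS from (x=2, y=2) until reaching (x=2, y=10):
  Distance 0: (x=2, y=2)
  Distance 1: (x=2, y=1), (x=1, y=2), (x=2, y=3)
  Distance 2: (x=2, y=0), (x=1, y=1), (x=0, y=2), (x=1, y=3), (x=2, y=4)
  Distance 3: (x=1, y=0), (x=0, y=1), (x=0, y=3), (x=1, y=4), (x=2, y=5)
  Distance 4: (x=0, y=4), (x=1, y=5), (x=2, y=6)
  Distance 5: (x=0, y=5), (x=1, y=6), (x=2, y=7)
  Distance 6: (x=0, y=6), (x=1, y=7)
  Distance 7: (x=0, y=7), (x=1, y=8)
  Distance 8: (x=0, y=8), (x=1, y=9)
  Distance 9: (x=0, y=9), (x=2, y=9), (x=1, y=10)
  Distance 10: (x=0, y=10), (x=2, y=10)  <- goal reached here
One shortest path (10 moves): (x=2, y=2) -> (x=1, y=2) -> (x=1, y=3) -> (x=1, y=4) -> (x=1, y=5) -> (x=1, y=6) -> (x=1, y=7) -> (x=1, y=8) -> (x=1, y=9) -> (x=2, y=9) -> (x=2, y=10)

Answer: Shortest path length: 10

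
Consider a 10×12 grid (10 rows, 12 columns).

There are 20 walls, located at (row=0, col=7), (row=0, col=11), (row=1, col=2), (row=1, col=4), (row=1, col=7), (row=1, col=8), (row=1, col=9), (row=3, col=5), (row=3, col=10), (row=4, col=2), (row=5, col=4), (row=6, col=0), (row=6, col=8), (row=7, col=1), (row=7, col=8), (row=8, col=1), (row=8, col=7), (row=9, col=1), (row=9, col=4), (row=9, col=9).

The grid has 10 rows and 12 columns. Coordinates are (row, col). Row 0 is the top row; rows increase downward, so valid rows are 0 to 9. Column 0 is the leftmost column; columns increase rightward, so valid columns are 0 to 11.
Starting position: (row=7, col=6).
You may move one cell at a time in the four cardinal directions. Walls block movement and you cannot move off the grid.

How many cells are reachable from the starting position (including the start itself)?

Answer: Reachable cells: 97

Derivation:
BFS flood-fill from (row=7, col=6):
  Distance 0: (row=7, col=6)
  Distance 1: (row=6, col=6), (row=7, col=5), (row=7, col=7), (row=8, col=6)
  Distance 2: (row=5, col=6), (row=6, col=5), (row=6, col=7), (row=7, col=4), (row=8, col=5), (row=9, col=6)
  Distance 3: (row=4, col=6), (row=5, col=5), (row=5, col=7), (row=6, col=4), (row=7, col=3), (row=8, col=4), (row=9, col=5), (row=9, col=7)
  Distance 4: (row=3, col=6), (row=4, col=5), (row=4, col=7), (row=5, col=8), (row=6, col=3), (row=7, col=2), (row=8, col=3), (row=9, col=8)
  Distance 5: (row=2, col=6), (row=3, col=7), (row=4, col=4), (row=4, col=8), (row=5, col=3), (row=5, col=9), (row=6, col=2), (row=8, col=2), (row=8, col=8), (row=9, col=3)
  Distance 6: (row=1, col=6), (row=2, col=5), (row=2, col=7), (row=3, col=4), (row=3, col=8), (row=4, col=3), (row=4, col=9), (row=5, col=2), (row=5, col=10), (row=6, col=1), (row=6, col=9), (row=8, col=9), (row=9, col=2)
  Distance 7: (row=0, col=6), (row=1, col=5), (row=2, col=4), (row=2, col=8), (row=3, col=3), (row=3, col=9), (row=4, col=10), (row=5, col=1), (row=5, col=11), (row=6, col=10), (row=7, col=9), (row=8, col=10)
  Distance 8: (row=0, col=5), (row=2, col=3), (row=2, col=9), (row=3, col=2), (row=4, col=1), (row=4, col=11), (row=5, col=0), (row=6, col=11), (row=7, col=10), (row=8, col=11), (row=9, col=10)
  Distance 9: (row=0, col=4), (row=1, col=3), (row=2, col=2), (row=2, col=10), (row=3, col=1), (row=3, col=11), (row=4, col=0), (row=7, col=11), (row=9, col=11)
  Distance 10: (row=0, col=3), (row=1, col=10), (row=2, col=1), (row=2, col=11), (row=3, col=0)
  Distance 11: (row=0, col=2), (row=0, col=10), (row=1, col=1), (row=1, col=11), (row=2, col=0)
  Distance 12: (row=0, col=1), (row=0, col=9), (row=1, col=0)
  Distance 13: (row=0, col=0), (row=0, col=8)
Total reachable: 97 (grid has 100 open cells total)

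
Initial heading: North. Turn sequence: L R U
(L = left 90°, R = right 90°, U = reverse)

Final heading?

Start: North
  L (left (90° counter-clockwise)) -> West
  R (right (90° clockwise)) -> North
  U (U-turn (180°)) -> South
Final: South

Answer: Final heading: South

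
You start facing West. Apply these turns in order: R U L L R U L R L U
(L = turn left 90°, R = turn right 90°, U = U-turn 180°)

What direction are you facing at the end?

Answer: Final heading: North

Derivation:
Start: West
  R (right (90° clockwise)) -> North
  U (U-turn (180°)) -> South
  L (left (90° counter-clockwise)) -> East
  L (left (90° counter-clockwise)) -> North
  R (right (90° clockwise)) -> East
  U (U-turn (180°)) -> West
  L (left (90° counter-clockwise)) -> South
  R (right (90° clockwise)) -> West
  L (left (90° counter-clockwise)) -> South
  U (U-turn (180°)) -> North
Final: North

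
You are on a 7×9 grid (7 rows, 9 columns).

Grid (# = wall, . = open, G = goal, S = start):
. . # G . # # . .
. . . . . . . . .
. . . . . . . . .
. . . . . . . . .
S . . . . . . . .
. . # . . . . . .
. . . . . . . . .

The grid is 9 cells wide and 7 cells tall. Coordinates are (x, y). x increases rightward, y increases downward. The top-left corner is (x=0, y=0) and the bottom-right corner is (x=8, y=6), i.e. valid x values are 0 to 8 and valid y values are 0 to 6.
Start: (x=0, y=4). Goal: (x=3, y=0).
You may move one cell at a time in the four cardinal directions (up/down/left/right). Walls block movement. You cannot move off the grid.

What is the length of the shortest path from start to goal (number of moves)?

BFS from (x=0, y=4) until reaching (x=3, y=0):
  Distance 0: (x=0, y=4)
  Distance 1: (x=0, y=3), (x=1, y=4), (x=0, y=5)
  Distance 2: (x=0, y=2), (x=1, y=3), (x=2, y=4), (x=1, y=5), (x=0, y=6)
  Distance 3: (x=0, y=1), (x=1, y=2), (x=2, y=3), (x=3, y=4), (x=1, y=6)
  Distance 4: (x=0, y=0), (x=1, y=1), (x=2, y=2), (x=3, y=3), (x=4, y=4), (x=3, y=5), (x=2, y=6)
  Distance 5: (x=1, y=0), (x=2, y=1), (x=3, y=2), (x=4, y=3), (x=5, y=4), (x=4, y=5), (x=3, y=6)
  Distance 6: (x=3, y=1), (x=4, y=2), (x=5, y=3), (x=6, y=4), (x=5, y=5), (x=4, y=6)
  Distance 7: (x=3, y=0), (x=4, y=1), (x=5, y=2), (x=6, y=3), (x=7, y=4), (x=6, y=5), (x=5, y=6)  <- goal reached here
One shortest path (7 moves): (x=0, y=4) -> (x=1, y=4) -> (x=2, y=4) -> (x=3, y=4) -> (x=3, y=3) -> (x=3, y=2) -> (x=3, y=1) -> (x=3, y=0)

Answer: Shortest path length: 7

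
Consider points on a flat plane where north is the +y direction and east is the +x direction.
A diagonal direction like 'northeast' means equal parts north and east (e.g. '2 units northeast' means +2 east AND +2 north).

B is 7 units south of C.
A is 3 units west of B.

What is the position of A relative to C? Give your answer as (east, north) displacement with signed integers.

Answer: A is at (east=-3, north=-7) relative to C.

Derivation:
Place C at the origin (east=0, north=0).
  B is 7 units south of C: delta (east=+0, north=-7); B at (east=0, north=-7).
  A is 3 units west of B: delta (east=-3, north=+0); A at (east=-3, north=-7).
Therefore A relative to C: (east=-3, north=-7).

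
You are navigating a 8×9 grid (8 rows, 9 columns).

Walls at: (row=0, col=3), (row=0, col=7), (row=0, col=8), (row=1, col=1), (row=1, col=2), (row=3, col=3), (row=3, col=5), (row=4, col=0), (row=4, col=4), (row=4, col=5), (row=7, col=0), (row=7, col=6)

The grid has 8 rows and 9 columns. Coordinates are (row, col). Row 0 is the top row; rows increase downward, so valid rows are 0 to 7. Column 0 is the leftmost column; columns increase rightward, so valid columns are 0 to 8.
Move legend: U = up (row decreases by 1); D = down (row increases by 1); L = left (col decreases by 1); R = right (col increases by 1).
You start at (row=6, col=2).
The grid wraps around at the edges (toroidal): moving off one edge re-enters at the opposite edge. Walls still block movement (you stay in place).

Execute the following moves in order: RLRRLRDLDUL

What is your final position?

Answer: Final position: (row=6, col=2)

Derivation:
Start: (row=6, col=2)
  R (right): (row=6, col=2) -> (row=6, col=3)
  L (left): (row=6, col=3) -> (row=6, col=2)
  R (right): (row=6, col=2) -> (row=6, col=3)
  R (right): (row=6, col=3) -> (row=6, col=4)
  L (left): (row=6, col=4) -> (row=6, col=3)
  R (right): (row=6, col=3) -> (row=6, col=4)
  D (down): (row=6, col=4) -> (row=7, col=4)
  L (left): (row=7, col=4) -> (row=7, col=3)
  D (down): blocked, stay at (row=7, col=3)
  U (up): (row=7, col=3) -> (row=6, col=3)
  L (left): (row=6, col=3) -> (row=6, col=2)
Final: (row=6, col=2)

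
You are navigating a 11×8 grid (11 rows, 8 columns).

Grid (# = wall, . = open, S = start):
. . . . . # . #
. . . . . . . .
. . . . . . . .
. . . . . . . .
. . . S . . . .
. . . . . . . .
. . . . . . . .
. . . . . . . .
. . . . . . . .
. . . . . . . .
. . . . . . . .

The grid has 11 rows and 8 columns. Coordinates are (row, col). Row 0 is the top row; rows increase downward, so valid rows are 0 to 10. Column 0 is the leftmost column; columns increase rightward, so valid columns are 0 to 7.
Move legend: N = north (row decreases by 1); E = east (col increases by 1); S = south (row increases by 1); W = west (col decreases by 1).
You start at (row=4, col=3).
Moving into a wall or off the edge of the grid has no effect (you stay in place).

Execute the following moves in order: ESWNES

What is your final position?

Start: (row=4, col=3)
  E (east): (row=4, col=3) -> (row=4, col=4)
  S (south): (row=4, col=4) -> (row=5, col=4)
  W (west): (row=5, col=4) -> (row=5, col=3)
  N (north): (row=5, col=3) -> (row=4, col=3)
  E (east): (row=4, col=3) -> (row=4, col=4)
  S (south): (row=4, col=4) -> (row=5, col=4)
Final: (row=5, col=4)

Answer: Final position: (row=5, col=4)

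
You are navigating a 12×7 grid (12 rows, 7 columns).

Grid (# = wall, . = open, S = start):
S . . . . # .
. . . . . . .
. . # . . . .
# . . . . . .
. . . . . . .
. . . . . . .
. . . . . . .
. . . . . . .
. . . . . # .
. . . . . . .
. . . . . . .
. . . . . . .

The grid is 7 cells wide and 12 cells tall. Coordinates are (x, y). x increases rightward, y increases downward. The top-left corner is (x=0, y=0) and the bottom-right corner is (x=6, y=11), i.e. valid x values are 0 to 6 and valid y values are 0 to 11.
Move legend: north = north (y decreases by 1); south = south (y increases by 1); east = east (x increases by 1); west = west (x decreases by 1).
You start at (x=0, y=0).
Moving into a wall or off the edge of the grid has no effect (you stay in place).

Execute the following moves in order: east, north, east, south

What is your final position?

Answer: Final position: (x=2, y=1)

Derivation:
Start: (x=0, y=0)
  east (east): (x=0, y=0) -> (x=1, y=0)
  north (north): blocked, stay at (x=1, y=0)
  east (east): (x=1, y=0) -> (x=2, y=0)
  south (south): (x=2, y=0) -> (x=2, y=1)
Final: (x=2, y=1)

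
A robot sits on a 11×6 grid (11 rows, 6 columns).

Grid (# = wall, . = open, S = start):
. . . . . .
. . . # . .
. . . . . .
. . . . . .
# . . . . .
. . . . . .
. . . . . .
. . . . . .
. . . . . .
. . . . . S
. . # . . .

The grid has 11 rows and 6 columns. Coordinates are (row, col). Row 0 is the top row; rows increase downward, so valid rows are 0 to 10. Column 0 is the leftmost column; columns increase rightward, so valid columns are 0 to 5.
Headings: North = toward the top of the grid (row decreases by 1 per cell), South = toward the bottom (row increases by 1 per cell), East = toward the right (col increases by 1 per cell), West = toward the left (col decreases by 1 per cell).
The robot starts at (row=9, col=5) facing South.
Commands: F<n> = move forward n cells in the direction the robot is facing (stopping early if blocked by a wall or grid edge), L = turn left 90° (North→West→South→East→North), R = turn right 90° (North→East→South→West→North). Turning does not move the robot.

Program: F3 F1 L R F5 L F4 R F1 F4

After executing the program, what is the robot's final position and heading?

Answer: Final position: (row=10, col=5), facing South

Derivation:
Start: (row=9, col=5), facing South
  F3: move forward 1/3 (blocked), now at (row=10, col=5)
  F1: move forward 0/1 (blocked), now at (row=10, col=5)
  L: turn left, now facing East
  R: turn right, now facing South
  F5: move forward 0/5 (blocked), now at (row=10, col=5)
  L: turn left, now facing East
  F4: move forward 0/4 (blocked), now at (row=10, col=5)
  R: turn right, now facing South
  F1: move forward 0/1 (blocked), now at (row=10, col=5)
  F4: move forward 0/4 (blocked), now at (row=10, col=5)
Final: (row=10, col=5), facing South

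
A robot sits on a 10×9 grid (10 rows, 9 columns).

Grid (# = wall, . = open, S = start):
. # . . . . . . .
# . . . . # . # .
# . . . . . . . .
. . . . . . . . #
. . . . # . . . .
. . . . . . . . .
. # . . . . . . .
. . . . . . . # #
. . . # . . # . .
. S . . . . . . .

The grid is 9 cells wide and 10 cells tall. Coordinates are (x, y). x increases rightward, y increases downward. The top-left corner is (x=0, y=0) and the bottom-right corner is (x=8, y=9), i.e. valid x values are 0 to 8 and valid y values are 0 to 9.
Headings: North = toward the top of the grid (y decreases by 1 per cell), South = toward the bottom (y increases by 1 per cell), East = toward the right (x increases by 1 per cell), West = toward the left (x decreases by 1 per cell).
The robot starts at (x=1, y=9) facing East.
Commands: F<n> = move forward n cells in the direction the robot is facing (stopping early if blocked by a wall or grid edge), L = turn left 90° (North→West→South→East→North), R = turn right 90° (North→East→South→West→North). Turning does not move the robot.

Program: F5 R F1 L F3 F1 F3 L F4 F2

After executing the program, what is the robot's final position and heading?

Answer: Final position: (x=8, y=8), facing North

Derivation:
Start: (x=1, y=9), facing East
  F5: move forward 5, now at (x=6, y=9)
  R: turn right, now facing South
  F1: move forward 0/1 (blocked), now at (x=6, y=9)
  L: turn left, now facing East
  F3: move forward 2/3 (blocked), now at (x=8, y=9)
  F1: move forward 0/1 (blocked), now at (x=8, y=9)
  F3: move forward 0/3 (blocked), now at (x=8, y=9)
  L: turn left, now facing North
  F4: move forward 1/4 (blocked), now at (x=8, y=8)
  F2: move forward 0/2 (blocked), now at (x=8, y=8)
Final: (x=8, y=8), facing North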